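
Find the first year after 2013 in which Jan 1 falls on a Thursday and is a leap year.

2032

Jan 1 advances by 2 weekdays after a leap year and by 1 after a common year.
2013: Jan 1 is Tuesday.
2014: Wednesday
2015: Thursday
2016: Friday (leap)
2017: Sunday
2018: Monday
2019: Tuesday
2020: Wednesday (leap)
2021: Friday
2022: Saturday
2023: Sunday
2024: Monday (leap)
2025: Wednesday
2026: Thursday
2027: Friday
2028: Saturday (leap)
2029: Monday
2030: Tuesday
2031: Wednesday
2032: Thursday (leap)
2032 begins on a Thursday and is a leap year.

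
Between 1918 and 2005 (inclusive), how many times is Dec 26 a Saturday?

Track Dec 26's weekday year by year (advancing +1, or +2 across a Feb 29):
  1918: Thu  1919: Fri (+1)  1920: Sun (+2)  1921: Mon (+1)  1922: Tue (+1)
  1923: Wed (+1)  1924: Fri (+2)  1925: Sat (+1) ✓  1926: Sun (+1)  1927: Mon (+1)
  1928: Wed (+2)  1929: Thu (+1)  1930: Fri (+1)  1931: Sat (+1) ✓  … (60 more years) …
  1992: Sat (+2) ✓  1993: Sun (+1)  1994: Mon (+1)  1995: Tue (+1)  1996: Thu (+2)
  1997: Fri (+1)  1998: Sat (+1) ✓  1999: Sun (+1)  2000: Tue (+2)  2001: Wed (+1)
  2002: Thu (+1)  2003: Fri (+1)  2004: Sun (+2)  2005: Mon (+1)
Saturday years: 1925, 1931, 1936, 1942, 1953, 1959, 1964, 1970, 1981, 1987, 1992, 1998 — 12 in total.

12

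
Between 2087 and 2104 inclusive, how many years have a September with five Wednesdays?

5

September has 30 days; it has five Wednesdays when Wednesday falls among the first (month-length − 28) days — i.e. when September 1 is one of Wednesday/Tuesday.
September 1 by year: 2087:Mon 2088:Wed✓ 2089:Thu 2090:Fri 2091:Sat 2092:Mon 2093:Tue✓ 2094:Wed✓ 2095:Thu 2096:Sat 2097:Sun 2098:Mon 2099:Tue✓ 2100:Wed✓ 2101:Thu 2102:Fri 2103:Sat 2104:Mon
Years with five Wednesdays: 2088, 2093, 2094, 2099, 2100 → 5.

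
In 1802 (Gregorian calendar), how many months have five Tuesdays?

A month of length L has five Tuesdays iff its first Tuesday is on day ≤ L−28 (so day 1–3 in a 31-day month, 1–2 in a 30-day month, day 1 in a leap February).
Checking each month of 1802: Jan starts Fri (31d); Feb starts Mon (28d); Mar starts Mon (31d) ✓; Apr starts Thu (30d); May starts Sat (31d); Jun starts Tue (30d) ✓; Jul starts Thu (31d); Aug starts Sun (31d) ✓; Sep starts Wed (30d); Oct starts Fri (31d); Nov starts Mon (30d) ✓; Dec starts Wed (31d).
Five-Tuesday months: March, June, August, November → 4.

4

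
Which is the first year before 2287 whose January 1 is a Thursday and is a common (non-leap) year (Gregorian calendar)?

2285

Jan 1 advances by 2 weekdays after a leap year and by 1 after a common year.
2287: Jan 1 is Saturday.
2286: Friday
2285: Thursday
2285 begins on a Thursday and is a common year.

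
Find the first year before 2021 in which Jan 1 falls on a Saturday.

2011

Jan 1 advances by 2 weekdays after a leap year and by 1 after a common year.
2021: Jan 1 is Friday.
2020: Wednesday (leap)
2019: Tuesday
2018: Monday
2017: Sunday
2016: Friday (leap)
2015: Thursday
2014: Wednesday
2013: Tuesday
2012: Sunday (leap)
2011: Saturday
2011 begins on a Saturday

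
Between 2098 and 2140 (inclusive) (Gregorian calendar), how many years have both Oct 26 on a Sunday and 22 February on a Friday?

2

Check each year's weekday for Oct 26 and 22 February:
  2098: Sun/Sat  2099: Mon/Sun  2100: Tue/Mon  2101: Wed/Tue  2102: Thu/Wed  2103: Fri/Thu  2104: Sun/Fri ✓  2105: Mon/Sun  2106: Tue/Mon  2107: Wed/Tue  2108: Fri/Wed  2109: Sat/Fri  2110: Sun/Sat  2111: Mon/Sun  …(15 more)…  2127: Sun/Sat  2128: Tue/Sun  2129: Wed/Tue  2130: Thu/Wed  2131: Fri/Thu  2132: Sun/Fri ✓  2133: Mon/Sun  2134: Tue/Mon  2135: Wed/Tue  2136: Fri/Wed  2137: Sat/Fri  2138: Sun/Sat  2139: Mon/Sun  2140: Wed/Mon
Both conditions hold in: 2104, 2132 — 2.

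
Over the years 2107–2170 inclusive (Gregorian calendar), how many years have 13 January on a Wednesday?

Track 13 January's weekday year by year (advancing +1, or +2 across a Feb 29):
  2107: Thu  2108: Fri (+1)  2109: Sun (+2)  2110: Mon (+1)  2111: Tue (+1)
  2112: Wed (+1) ✓  2113: Fri (+2)  2114: Sat (+1)  2115: Sun (+1)  2116: Mon (+1)
  2117: Wed (+2) ✓  2118: Thu (+1)  2119: Fri (+1)  2120: Sat (+1)  … (36 more years) …
  2157: Thu (+2)  2158: Fri (+1)  2159: Sat (+1)  2160: Sun (+1)  2161: Tue (+2)
  2162: Wed (+1) ✓  2163: Thu (+1)  2164: Fri (+1)  2165: Sun (+2)  2166: Mon (+1)
  2167: Tue (+1)  2168: Wed (+1) ✓  2169: Fri (+2)  2170: Sat (+1)
Wednesday years: 2112, 2117, 2123, 2134, 2140, 2145, 2151, 2162, 2168 — 9 in total.

9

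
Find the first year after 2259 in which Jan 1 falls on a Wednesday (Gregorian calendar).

Jan 1 advances by 2 weekdays after a leap year and by 1 after a common year.
2259: Jan 1 is Saturday.
2260: Sunday (leap)
2261: Tuesday
2262: Wednesday
2262 begins on a Wednesday

2262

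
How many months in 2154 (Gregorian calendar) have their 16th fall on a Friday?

Check the 16th of each month of 2154: Jan 16: Wed, Feb 16: Sat, Mar 16: Sat, Apr 16: Tue, May 16: Thu, Jun 16: Sun, Jul 16: Tue, Aug 16: Fri, Sep 16: Mon, Oct 16: Wed, Nov 16: Sat, Dec 16: Mon.
Friday occurs in August — 1 month.

1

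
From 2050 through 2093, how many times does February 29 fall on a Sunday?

Leap years in 2050–2093: 11 of them.
Feb 29 weekday advances by 5 (mod 7) from one leap year to the next four years later (or differs when a century non-leap intervenes).
Leap-day weekdays: 2052:Thu 2056:Tue 2060:Sun✓ 2064:Fri 2068:Wed 2072:Mon 2076:Sat 2080:Thu 2084:Tue 2088:Sun✓ 2092:Fri
Sunday: 2060, 2088 → 2.

2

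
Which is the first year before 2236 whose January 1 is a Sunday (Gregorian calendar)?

2232

Jan 1 advances by 2 weekdays after a leap year and by 1 after a common year.
2236: Jan 1 is Friday (leap).
2235: Thursday
2234: Wednesday
2233: Tuesday
2232: Sunday (leap)
2232 begins on a Sunday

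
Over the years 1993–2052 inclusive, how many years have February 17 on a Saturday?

9

Track February 17's weekday year by year (advancing +1, or +2 across a Feb 29):
  1993: Wed  1994: Thu (+1)  1995: Fri (+1)  1996: Sat (+1) ✓  1997: Mon (+2)
  1998: Tue (+1)  1999: Wed (+1)  2000: Thu (+1)  2001: Sat (+2) ✓  2002: Sun (+1)
  2003: Mon (+1)  2004: Tue (+1)  2005: Thu (+2)  2006: Fri (+1)  … (32 more years) …
  2039: Thu (+1)  2040: Fri (+1)  2041: Sun (+2)  2042: Mon (+1)  2043: Tue (+1)
  2044: Wed (+1)  2045: Fri (+2)  2046: Sat (+1) ✓  2047: Sun (+1)  2048: Mon (+1)
  2049: Wed (+2)  2050: Thu (+1)  2051: Fri (+1)  2052: Sat (+1) ✓
Saturday years: 1996, 2001, 2007, 2018, 2024, 2029, 2035, 2046, 2052 — 9 in total.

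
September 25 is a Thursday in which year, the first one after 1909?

From one year to the next, a fixed date's weekday advances by 1, or by 2 when a Feb 29 lies between the two dates.
1909: September 25 is Saturday.
1910: Sunday (+1)
1911: Monday (+1)
1912: Wednesday (+2)
1913: Thursday (+1)
September 25 falls on a Thursday in 1913.

1913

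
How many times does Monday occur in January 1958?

4

January 1958 has 31 days and begins on Wednesday.
The first Monday is January 6.
Mondays fall on 6, 13, 20, 27 — that's 4.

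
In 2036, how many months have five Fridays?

4

A month of length L has five Fridays iff its first Friday is on day ≤ L−28 (so day 1–3 in a 31-day month, 1–2 in a 30-day month, day 1 in a leap February).
Checking each month of 2036: Jan starts Tue (31d); Feb starts Fri (29d) ✓; Mar starts Sat (31d); Apr starts Tue (30d); May starts Thu (31d) ✓; Jun starts Sun (30d); Jul starts Tue (31d); Aug starts Fri (31d) ✓; Sep starts Mon (30d); Oct starts Wed (31d) ✓; Nov starts Sat (30d); Dec starts Mon (31d).
Five-Friday months: February, May, August, October → 4.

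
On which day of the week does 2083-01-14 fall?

Thursday

January 1, 2083 is a Friday.
January 14 is day 14 of the year, i.e. 13 days after Jan 1.
13 mod 7 = 6, so advance 6 weekdays from Friday: Thursday.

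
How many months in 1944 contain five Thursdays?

4

A month of length L has five Thursdays iff its first Thursday is on day ≤ L−28 (so day 1–3 in a 31-day month, 1–2 in a 30-day month, day 1 in a leap February).
Checking each month of 1944: Jan starts Sat (31d); Feb starts Tue (29d); Mar starts Wed (31d) ✓; Apr starts Sat (30d); May starts Mon (31d); Jun starts Thu (30d) ✓; Jul starts Sat (31d); Aug starts Tue (31d) ✓; Sep starts Fri (30d); Oct starts Sun (31d); Nov starts Wed (30d) ✓; Dec starts Fri (31d).
Five-Thursday months: March, June, August, November → 4.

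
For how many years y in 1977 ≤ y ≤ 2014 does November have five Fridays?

November has 30 days; it has five Fridays when Friday falls among the first (month-length − 28) days — i.e. when November 1 is one of Friday/Thursday.
November 1 by year: 1977:Tue 1978:Wed 1979:Thu✓ 1980:Sat 1981:Sun 1982:Mon 1983:Tue 1984:Thu✓ 1985:Fri✓ 1986:Sat 1987:Sun 1988:Tue 1989:Wed 1990:Thu✓ 1991:Fri✓ …(8 more)… 2000:Wed 2001:Thu✓ 2002:Fri✓ 2003:Sat 2004:Mon 2005:Tue 2006:Wed 2007:Thu✓ 2008:Sat 2009:Sun 2010:Mon 2011:Tue 2012:Thu✓ 2013:Fri✓ 2014:Sat
Years with five Fridays: 1979, 1984, 1985, 1990, 1991, 1996, 2001, 2002, 2007, 2012, 2013 → 11.

11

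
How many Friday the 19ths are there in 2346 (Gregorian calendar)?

Check the 19th of each month of 2346: Jan 19: Sat, Feb 19: Tue, Mar 19: Tue, Apr 19: Fri, May 19: Sun, Jun 19: Wed, Jul 19: Fri, Aug 19: Mon, Sep 19: Thu, Oct 19: Sat, Nov 19: Tue, Dec 19: Thu.
Friday occurs in April, July — 2 months.

2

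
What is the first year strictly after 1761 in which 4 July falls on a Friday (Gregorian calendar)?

From one year to the next, a fixed date's weekday advances by 1, or by 2 when a Feb 29 lies between the two dates.
1761: July 4 is Saturday.
1762: Sunday (+1)
1763: Monday (+1)
1764: Wednesday (+2)
1765: Thursday (+1)
1766: Friday (+1)
4 July falls on a Friday in 1766.

1766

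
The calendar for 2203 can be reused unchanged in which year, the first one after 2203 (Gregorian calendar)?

2214

Two years share a calendar iff Jan 1 falls on the same weekday and both are leap or both are common. 2203: Jan 1 is Saturday, common year.
2204: Jan 1 Sunday, leap
2205: Jan 1 Tuesday, common
2206: Jan 1 Wednesday, common
2207: Jan 1 Thursday, common
2208: Jan 1 Friday, leap
2209: Jan 1 Sunday, common
2210: Jan 1 Monday, common
2211: Jan 1 Tuesday, common
2212: Jan 1 Wednesday, leap
2213: Jan 1 Friday, common
2214: Jan 1 Saturday, common
2214 matches on both conditions.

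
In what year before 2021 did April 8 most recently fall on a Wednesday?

From one year to the next, a fixed date's weekday advances by 1, or by 2 when a Feb 29 lies between the two dates.
2021: April 8 is Thursday.
2020: Wednesday (−1)
April 8 falls on a Wednesday in 2020.

2020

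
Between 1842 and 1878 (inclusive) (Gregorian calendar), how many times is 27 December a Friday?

6

Track 27 December's weekday year by year (advancing +1, or +2 across a Feb 29):
  1842: Tue  1843: Wed (+1)  1844: Fri (+2) ✓  1845: Sat (+1)  1846: Sun (+1)
  1847: Mon (+1)  1848: Wed (+2)  1849: Thu (+1)  1850: Fri (+1) ✓  1851: Sat (+1)
  1852: Mon (+2)  1853: Tue (+1)  1854: Wed (+1)  1855: Thu (+1)  … (9 more years) …
  1865: Wed (+1)  1866: Thu (+1)  1867: Fri (+1) ✓  1868: Sun (+2)  1869: Mon (+1)
  1870: Tue (+1)  1871: Wed (+1)  1872: Fri (+2) ✓  1873: Sat (+1)  1874: Sun (+1)
  1875: Mon (+1)  1876: Wed (+2)  1877: Thu (+1)  1878: Fri (+1) ✓
Friday years: 1844, 1850, 1861, 1867, 1872, 1878 — 6 in total.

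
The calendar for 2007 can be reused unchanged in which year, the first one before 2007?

2001

Two years share a calendar iff Jan 1 falls on the same weekday and both are leap or both are common. 2007: Jan 1 is Monday, common year.
2006: Jan 1 Sunday, common
2005: Jan 1 Saturday, common
2004: Jan 1 Thursday, leap
2003: Jan 1 Wednesday, common
2002: Jan 1 Tuesday, common
2001: Jan 1 Monday, common
2001 matches on both conditions.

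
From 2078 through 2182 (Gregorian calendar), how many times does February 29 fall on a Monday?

Leap years in 2078–2182: 25 of them.
Feb 29 weekday advances by 5 (mod 7) from one leap year to the next four years later (or differs when a century non-leap intervenes).
Leap-day weekdays: 2080:Thu 2084:Tue 2088:Sun 2092:Fri 2096:Wed 2104:Fri 2108:Wed 2112:Mon✓ 2116:Sat 2120:Thu 2124:Tue 2128:Sun 2132:Fri 2136:Wed 2140:Mon✓ 2144:Sat 2148:Thu 2152:Tue 2156:Sun 2160:Fri 2164:Wed 2168:Mon✓ 2172:Sat 2176:Thu 2180:Tue
Monday: 2112, 2140, 2168 → 3.

3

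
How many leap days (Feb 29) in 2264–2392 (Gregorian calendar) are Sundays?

Leap years in 2264–2392: 32 of them.
Feb 29 weekday advances by 5 (mod 7) from one leap year to the next four years later (or differs when a century non-leap intervenes).
Leap-day weekdays: 2264:Mon 2268:Sat 2272:Thu 2276:Tue 2280:Sun✓ 2284:Fri 2288:Wed 2292:Mon 2296:Sat 2304:Mon 2308:Sat 2312:Thu 2316:Tue …(6 more)… 2344:Tue 2348:Sun✓ 2352:Fri 2356:Wed 2360:Mon 2364:Sat 2368:Thu 2372:Tue 2376:Sun✓ 2380:Fri 2384:Wed 2388:Mon 2392:Sat
Sunday: 2280, 2320, 2348, 2376 → 4.

4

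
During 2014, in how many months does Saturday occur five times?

4

A month of length L has five Saturdays iff its first Saturday is on day ≤ L−28 (so day 1–3 in a 31-day month, 1–2 in a 30-day month, day 1 in a leap February).
Checking each month of 2014: Jan starts Wed (31d); Feb starts Sat (28d); Mar starts Sat (31d) ✓; Apr starts Tue (30d); May starts Thu (31d) ✓; Jun starts Sun (30d); Jul starts Tue (31d); Aug starts Fri (31d) ✓; Sep starts Mon (30d); Oct starts Wed (31d); Nov starts Sat (30d) ✓; Dec starts Mon (31d).
Five-Saturday months: March, May, August, November → 4.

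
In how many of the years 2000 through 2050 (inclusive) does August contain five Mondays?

22

August has 31 days; it has five Mondays when Monday falls among the first (month-length − 28) days — i.e. when August 1 is one of Monday/Sunday/Saturday.
August 1 by year: 2000:Tue 2001:Wed 2002:Thu 2003:Fri 2004:Sun✓ 2005:Mon✓ 2006:Tue 2007:Wed 2008:Fri 2009:Sat✓ 2010:Sun✓ 2011:Mon✓ 2012:Wed 2013:Thu 2014:Fri …(21 more)… 2036:Fri 2037:Sat✓ 2038:Sun✓ 2039:Mon✓ 2040:Wed 2041:Thu 2042:Fri 2043:Sat✓ 2044:Mon✓ 2045:Tue 2046:Wed 2047:Thu 2048:Sat✓ 2049:Sun✓ 2050:Mon✓
Years with five Mondays: 2004, 2005, 2009, 2010, 2011, 2015, 2016, 2020, 2021, 2022, 2026, 2027, 2032, 2033, 2037, 2038, 2039, 2043, 2044, 2048, 2049, 2050 → 22.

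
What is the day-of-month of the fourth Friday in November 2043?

November 1, 2043 is a Sunday, so the first Friday is the 6th.
The fourth Friday is 6 + 21 = 27.

27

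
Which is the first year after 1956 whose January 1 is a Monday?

Jan 1 advances by 2 weekdays after a leap year and by 1 after a common year.
1956: Jan 1 is Sunday (leap).
1957: Tuesday
1958: Wednesday
1959: Thursday
1960: Friday (leap)
1961: Sunday
1962: Monday
1962 begins on a Monday

1962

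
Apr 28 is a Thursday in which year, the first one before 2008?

2005

From one year to the next, a fixed date's weekday advances by 1, or by 2 when a Feb 29 lies between the two dates.
2008: April 28 is Monday.
2007: Saturday (−2)
2006: Friday (−1)
2005: Thursday (−1)
Apr 28 falls on a Thursday in 2005.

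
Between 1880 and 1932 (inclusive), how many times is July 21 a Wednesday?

7

Track July 21's weekday year by year (advancing +1, or +2 across a Feb 29):
  1880: Wed ✓  1881: Thu (+1)  1882: Fri (+1)  1883: Sat (+1)  1884: Mon (+2)
  1885: Tue (+1)  1886: Wed (+1) ✓  1887: Thu (+1)  1888: Sat (+2)  1889: Sun (+1)
  1890: Mon (+1)  1891: Tue (+1)  1892: Thu (+2)  1893: Fri (+1)  … (25 more years) …
  1919: Mon (+1)  1920: Wed (+2) ✓  1921: Thu (+1)  1922: Fri (+1)  1923: Sat (+1)
  1924: Mon (+2)  1925: Tue (+1)  1926: Wed (+1) ✓  1927: Thu (+1)  1928: Sat (+2)
  1929: Sun (+1)  1930: Mon (+1)  1931: Tue (+1)  1932: Thu (+2)
Wednesday years: 1880, 1886, 1897, 1909, 1915, 1920, 1926 — 7 in total.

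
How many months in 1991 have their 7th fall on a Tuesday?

1

Check the 7th of each month of 1991: Jan 7: Mon, Feb 7: Thu, Mar 7: Thu, Apr 7: Sun, May 7: Tue, Jun 7: Fri, Jul 7: Sun, Aug 7: Wed, Sep 7: Sat, Oct 7: Mon, Nov 7: Thu, Dec 7: Sat.
Tuesday occurs in May — 1 month.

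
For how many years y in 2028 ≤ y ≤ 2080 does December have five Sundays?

24

December has 31 days; it has five Sundays when Sunday falls among the first (month-length − 28) days — i.e. when December 1 is one of Sunday/Saturday/Friday.
December 1 by year: 2028:Fri✓ 2029:Sat✓ 2030:Sun✓ 2031:Mon 2032:Wed 2033:Thu 2034:Fri✓ 2035:Sat✓ 2036:Mon 2037:Tue 2038:Wed 2039:Thu 2040:Sat✓ 2041:Sun✓ 2042:Mon …(23 more)… 2066:Wed 2067:Thu 2068:Sat✓ 2069:Sun✓ 2070:Mon 2071:Tue 2072:Thu 2073:Fri✓ 2074:Sat✓ 2075:Sun✓ 2076:Tue 2077:Wed 2078:Thu 2079:Fri✓ 2080:Sun✓
Years with five Sundays: 2028, 2029, 2030, 2034, 2035, 2040, 2041, 2045, 2046, 2047, 2051, 2052, 2056, 2057, 2058, 2062, 2063, 2068, 2069, 2073, 2074, 2075, 2079, 2080 → 24.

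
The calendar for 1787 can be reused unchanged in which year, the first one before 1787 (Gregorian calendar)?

Two years share a calendar iff Jan 1 falls on the same weekday and both are leap or both are common. 1787: Jan 1 is Monday, common year.
1786: Jan 1 Sunday, common
1785: Jan 1 Saturday, common
1784: Jan 1 Thursday, leap
1783: Jan 1 Wednesday, common
1782: Jan 1 Tuesday, common
1781: Jan 1 Monday, common
1781 matches on both conditions.

1781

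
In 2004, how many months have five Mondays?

4

A month of length L has five Mondays iff its first Monday is on day ≤ L−28 (so day 1–3 in a 31-day month, 1–2 in a 30-day month, day 1 in a leap February).
Checking each month of 2004: Jan starts Thu (31d); Feb starts Sun (29d); Mar starts Mon (31d) ✓; Apr starts Thu (30d); May starts Sat (31d) ✓; Jun starts Tue (30d); Jul starts Thu (31d); Aug starts Sun (31d) ✓; Sep starts Wed (30d); Oct starts Fri (31d); Nov starts Mon (30d) ✓; Dec starts Wed (31d).
Five-Monday months: March, May, August, November → 4.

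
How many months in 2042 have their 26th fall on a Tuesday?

Check the 26th of each month of 2042: Jan 26: Sun, Feb 26: Wed, Mar 26: Wed, Apr 26: Sat, May 26: Mon, Jun 26: Thu, Jul 26: Sat, Aug 26: Tue, Sep 26: Fri, Oct 26: Sun, Nov 26: Wed, Dec 26: Fri.
Tuesday occurs in August — 1 month.

1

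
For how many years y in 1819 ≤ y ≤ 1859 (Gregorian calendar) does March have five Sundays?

16

March has 31 days; it has five Sundays when Sunday falls among the first (month-length − 28) days — i.e. when March 1 is one of Sunday/Saturday/Friday.
March 1 by year: 1819:Mon 1820:Wed 1821:Thu 1822:Fri✓ 1823:Sat✓ 1824:Mon 1825:Tue 1826:Wed 1827:Thu 1828:Sat✓ 1829:Sun✓ 1830:Mon 1831:Tue 1832:Thu 1833:Fri✓ …(11 more)… 1845:Sat✓ 1846:Sun✓ 1847:Mon 1848:Wed 1849:Thu 1850:Fri✓ 1851:Sat✓ 1852:Mon 1853:Tue 1854:Wed 1855:Thu 1856:Sat✓ 1857:Sun✓ 1858:Mon 1859:Tue
Years with five Sundays: 1822, 1823, 1828, 1829, 1833, 1834, 1835, 1839, 1840, 1844, 1845, 1846, 1850, 1851, 1856, 1857 → 16.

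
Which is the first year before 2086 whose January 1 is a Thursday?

2082

Jan 1 advances by 2 weekdays after a leap year and by 1 after a common year.
2086: Jan 1 is Tuesday.
2085: Monday
2084: Saturday (leap)
2083: Friday
2082: Thursday
2082 begins on a Thursday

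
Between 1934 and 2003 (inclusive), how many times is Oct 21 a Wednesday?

10

Track Oct 21's weekday year by year (advancing +1, or +2 across a Feb 29):
  1934: Sun  1935: Mon (+1)  1936: Wed (+2) ✓  1937: Thu (+1)  1938: Fri (+1)
  1939: Sat (+1)  1940: Mon (+2)  1941: Tue (+1)  1942: Wed (+1) ✓  1943: Thu (+1)
  1944: Sat (+2)  1945: Sun (+1)  1946: Mon (+1)  1947: Tue (+1)  … (42 more years) …
  1990: Sun (+1)  1991: Mon (+1)  1992: Wed (+2) ✓  1993: Thu (+1)  1994: Fri (+1)
  1995: Sat (+1)  1996: Mon (+2)  1997: Tue (+1)  1998: Wed (+1) ✓  1999: Thu (+1)
  2000: Sat (+2)  2001: Sun (+1)  2002: Mon (+1)  2003: Tue (+1)
Wednesday years: 1936, 1942, 1953, 1959, 1964, 1970, 1981, 1987, 1992, 1998 — 10 in total.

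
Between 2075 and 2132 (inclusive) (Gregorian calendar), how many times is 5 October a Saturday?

Track 5 October's weekday year by year (advancing +1, or +2 across a Feb 29):
  2075: Sat ✓  2076: Mon (+2)  2077: Tue (+1)  2078: Wed (+1)  2079: Thu (+1)
  2080: Sat (+2) ✓  2081: Sun (+1)  2082: Mon (+1)  2083: Tue (+1)  2084: Thu (+2)
  2085: Fri (+1)  2086: Sat (+1) ✓  2087: Sun (+1)  2088: Tue (+2)  … (30 more years) …
  2119: Thu (+1)  2120: Sat (+2) ✓  2121: Sun (+1)  2122: Mon (+1)  2123: Tue (+1)
  2124: Thu (+2)  2125: Fri (+1)  2126: Sat (+1) ✓  2127: Sun (+1)  2128: Tue (+2)
  2129: Wed (+1)  2130: Thu (+1)  2131: Fri (+1)  2132: Sun (+2)
Saturday years: 2075, 2080, 2086, 2097, 2109, 2115, 2120, 2126 — 8 in total.

8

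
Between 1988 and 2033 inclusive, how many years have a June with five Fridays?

June has 30 days; it has five Fridays when Friday falls among the first (month-length − 28) days — i.e. when June 1 is one of Friday/Thursday.
June 1 by year: 1988:Wed 1989:Thu✓ 1990:Fri✓ 1991:Sat 1992:Mon 1993:Tue 1994:Wed 1995:Thu✓ 1996:Sat 1997:Sun 1998:Mon 1999:Tue 2000:Thu✓ 2001:Fri✓ 2002:Sat …(16 more)… 2019:Sat 2020:Mon 2021:Tue 2022:Wed 2023:Thu✓ 2024:Sat 2025:Sun 2026:Mon 2027:Tue 2028:Thu✓ 2029:Fri✓ 2030:Sat 2031:Sun 2032:Tue 2033:Wed
Years with five Fridays: 1989, 1990, 1995, 2000, 2001, 2006, 2007, 2012, 2017, 2018, 2023, 2028, 2029 → 13.

13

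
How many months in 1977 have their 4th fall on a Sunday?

Check the 4th of each month of 1977: Jan 4: Tue, Feb 4: Fri, Mar 4: Fri, Apr 4: Mon, May 4: Wed, Jun 4: Sat, Jul 4: Mon, Aug 4: Thu, Sep 4: Sun, Oct 4: Tue, Nov 4: Fri, Dec 4: Sun.
Sunday occurs in September, December — 2 months.

2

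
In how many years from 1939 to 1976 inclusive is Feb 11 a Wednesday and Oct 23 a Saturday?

Check each year's weekday for Feb 11 and Oct 23:
  1939: Sat/Mon  1940: Sun/Wed  1941: Tue/Thu  1942: Wed/Fri  1943: Thu/Sat  1944: Fri/Mon  1945: Sun/Tue  1946: Mon/Wed  1947: Tue/Thu  1948: Wed/Sat ✓  1949: Fri/Sun  1950: Sat/Mon  1951: Sun/Tue  1952: Mon/Thu  …(10 more)…  1963: Mon/Wed  1964: Tue/Fri  1965: Thu/Sat  1966: Fri/Sun  1967: Sat/Mon  1968: Sun/Wed  1969: Tue/Thu  1970: Wed/Fri  1971: Thu/Sat  1972: Fri/Mon  1973: Sun/Tue  1974: Mon/Wed  1975: Tue/Thu  1976: Wed/Sat ✓
Both conditions hold in: 1948, 1976 — 2.

2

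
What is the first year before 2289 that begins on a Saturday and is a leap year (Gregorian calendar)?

Jan 1 advances by 2 weekdays after a leap year and by 1 after a common year.
2289: Jan 1 is Tuesday.
2288: Sunday (leap)
2287: Saturday
2286: Friday
2285: Thursday
2284: Tuesday (leap)
2283: Monday
2282: Sunday
2281: Saturday
2280: Thursday (leap)
2279: Wednesday
2278: Tuesday
2277: Monday
2276: Saturday (leap)
2276 begins on a Saturday and is a leap year.

2276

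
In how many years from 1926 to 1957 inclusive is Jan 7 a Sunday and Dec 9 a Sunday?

Check each year's weekday for Jan 7 and Dec 9:
  1926: Thu/Thu  1927: Fri/Fri  1928: Sat/Sun  1929: Mon/Mon  1930: Tue/Tue  1931: Wed/Wed  1932: Thu/Fri  1933: Sat/Sat  1934: Sun/Sun ✓  1935: Mon/Mon  1936: Tue/Wed  1937: Thu/Thu  1938: Fri/Fri  1939: Sat/Sat  …(4 more)…  1944: Fri/Sat  1945: Sun/Sun ✓  1946: Mon/Mon  1947: Tue/Tue  1948: Wed/Thu  1949: Fri/Fri  1950: Sat/Sat  1951: Sun/Sun ✓  1952: Mon/Tue  1953: Wed/Wed  1954: Thu/Thu  1955: Fri/Fri  1956: Sat/Sun  1957: Mon/Mon
Both conditions hold in: 1934, 1945, 1951 — 3.

3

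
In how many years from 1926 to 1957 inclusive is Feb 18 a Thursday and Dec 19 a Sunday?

Check each year's weekday for Feb 18 and Dec 19:
  1926: Thu/Sun ✓  1927: Fri/Mon  1928: Sat/Wed  1929: Mon/Thu  1930: Tue/Fri  1931: Wed/Sat  1932: Thu/Mon  1933: Sat/Tue  1934: Sun/Wed  1935: Mon/Thu  1936: Tue/Sat  1937: Thu/Sun ✓  1938: Fri/Mon  1939: Sat/Tue  …(4 more)…  1944: Fri/Tue  1945: Sun/Wed  1946: Mon/Thu  1947: Tue/Fri  1948: Wed/Sun  1949: Fri/Mon  1950: Sat/Tue  1951: Sun/Wed  1952: Mon/Fri  1953: Wed/Sat  1954: Thu/Sun ✓  1955: Fri/Mon  1956: Sat/Wed  1957: Mon/Thu
Both conditions hold in: 1926, 1937, 1943, 1954 — 4.

4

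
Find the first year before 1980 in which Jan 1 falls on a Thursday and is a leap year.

1976

Jan 1 advances by 2 weekdays after a leap year and by 1 after a common year.
1980: Jan 1 is Tuesday (leap).
1979: Monday
1978: Sunday
1977: Saturday
1976: Thursday (leap)
1976 begins on a Thursday and is a leap year.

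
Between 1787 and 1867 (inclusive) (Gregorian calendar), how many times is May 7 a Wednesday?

12

Track May 7's weekday year by year (advancing +1, or +2 across a Feb 29):
  1787: Mon  1788: Wed (+2) ✓  1789: Thu (+1)  1790: Fri (+1)  1791: Sat (+1)
  1792: Mon (+2)  1793: Tue (+1)  1794: Wed (+1) ✓  1795: Thu (+1)  1796: Sat (+2)
  1797: Sun (+1)  1798: Mon (+1)  1799: Tue (+1)  1800: Wed (+1) ✓  … (53 more years) …
  1854: Sun (+1)  1855: Mon (+1)  1856: Wed (+2) ✓  1857: Thu (+1)  1858: Fri (+1)
  1859: Sat (+1)  1860: Mon (+2)  1861: Tue (+1)  1862: Wed (+1) ✓  1863: Thu (+1)
  1864: Sat (+2)  1865: Sun (+1)  1866: Mon (+1)  1867: Tue (+1)
Wednesday years: 1788, 1794, 1800, 1806, 1817, 1823, 1828, 1834, 1845, 1851, 1856, 1862 — 12 in total.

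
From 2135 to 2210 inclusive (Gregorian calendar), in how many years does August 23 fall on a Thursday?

Track August 23's weekday year by year (advancing +1, or +2 across a Feb 29):
  2135: Tue  2136: Thu (+2) ✓  2137: Fri (+1)  2138: Sat (+1)  2139: Sun (+1)
  2140: Tue (+2)  2141: Wed (+1)  2142: Thu (+1) ✓  2143: Fri (+1)  2144: Sun (+2)
  2145: Mon (+1)  2146: Tue (+1)  2147: Wed (+1)  2148: Fri (+2)  … (48 more years) …
  2197: Wed (+1)  2198: Thu (+1) ✓  2199: Fri (+1)  2200: Sat (+1)  2201: Sun (+1)
  2202: Mon (+1)  2203: Tue (+1)  2204: Thu (+2) ✓  2205: Fri (+1)  2206: Sat (+1)
  2207: Sun (+1)  2208: Tue (+2)  2209: Wed (+1)  2210: Thu (+1) ✓
Thursday years: 2136, 2142, 2153, 2159, 2164, 2170, 2181, 2187, 2192, 2198, 2204, 2210 — 12 in total.

12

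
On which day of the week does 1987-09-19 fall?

January 1, 1987 is a Thursday.
September 19 is day 262 of the year, i.e. 261 days after Jan 1.
261 mod 7 = 2, so advance 2 weekdays from Thursday: Saturday.

Saturday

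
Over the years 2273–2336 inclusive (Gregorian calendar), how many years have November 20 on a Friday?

Track November 20's weekday year by year (advancing +1, or +2 across a Feb 29):
  2273: Thu  2274: Fri (+1) ✓  2275: Sat (+1)  2276: Mon (+2)  2277: Tue (+1)
  2278: Wed (+1)  2279: Thu (+1)  2280: Sat (+2)  2281: Sun (+1)  2282: Mon (+1)
  2283: Tue (+1)  2284: Thu (+2)  2285: Fri (+1) ✓  2286: Sat (+1)  … (36 more years) …
  2323: Tue (+1)  2324: Thu (+2)  2325: Fri (+1) ✓  2326: Sat (+1)  2327: Sun (+1)
  2328: Tue (+2)  2329: Wed (+1)  2330: Thu (+1)  2331: Fri (+1) ✓  2332: Sun (+2)
  2333: Mon (+1)  2334: Tue (+1)  2335: Wed (+1)  2336: Fri (+2) ✓
Friday years: 2274, 2285, 2291, 2296, 2303, 2308, 2314, 2325, 2331, 2336 — 10 in total.

10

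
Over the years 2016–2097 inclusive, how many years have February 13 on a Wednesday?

12

Track February 13's weekday year by year (advancing +1, or +2 across a Feb 29):
  2016: Sat  2017: Mon (+2)  2018: Tue (+1)  2019: Wed (+1) ✓  2020: Thu (+1)
  2021: Sat (+2)  2022: Sun (+1)  2023: Mon (+1)  2024: Tue (+1)  2025: Thu (+2)
  2026: Fri (+1)  2027: Sat (+1)  2028: Sun (+1)  2029: Tue (+2)  … (54 more years) …
  2084: Sun (+1)  2085: Tue (+2)  2086: Wed (+1) ✓  2087: Thu (+1)  2088: Fri (+1)
  2089: Sun (+2)  2090: Mon (+1)  2091: Tue (+1)  2092: Wed (+1) ✓  2093: Fri (+2)
  2094: Sat (+1)  2095: Sun (+1)  2096: Mon (+1)  2097: Wed (+2) ✓
Wednesday years: 2019, 2030, 2036, 2041, 2047, 2058, 2064, 2069, 2075, 2086, 2092, 2097 — 12 in total.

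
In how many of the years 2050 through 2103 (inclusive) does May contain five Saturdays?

23

May has 31 days; it has five Saturdays when Saturday falls among the first (month-length − 28) days — i.e. when May 1 is one of Saturday/Friday/Thursday.
May 1 by year: 2050:Sun 2051:Mon 2052:Wed 2053:Thu✓ 2054:Fri✓ 2055:Sat✓ 2056:Mon 2057:Tue 2058:Wed 2059:Thu✓ 2060:Sat✓ 2061:Sun 2062:Mon 2063:Tue 2064:Thu✓ …(24 more)… 2089:Sun 2090:Mon 2091:Tue 2092:Thu✓ 2093:Fri✓ 2094:Sat✓ 2095:Sun 2096:Tue 2097:Wed 2098:Thu✓ 2099:Fri✓ 2100:Sat✓ 2101:Sun 2102:Mon 2103:Tue
Years with five Saturdays: 2053, 2054, 2055, 2059, 2060, 2064, 2065, 2066, 2070, 2071, 2076, 2077, 2081, 2082, 2083, 2087, 2088, 2092, 2093, 2094, 2098, 2099, 2100 → 23.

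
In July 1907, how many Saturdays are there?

July 1907 has 31 days and begins on Monday.
The first Saturday is July 6.
Saturdays fall on 6, 13, 20, 27 — that's 4.

4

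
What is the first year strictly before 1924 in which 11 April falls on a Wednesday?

1923

From one year to the next, a fixed date's weekday advances by 1, or by 2 when a Feb 29 lies between the two dates.
1924: April 11 is Friday.
1923: Wednesday (−2)
11 April falls on a Wednesday in 1923.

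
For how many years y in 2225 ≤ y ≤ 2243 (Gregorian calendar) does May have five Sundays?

May has 31 days; it has five Sundays when Sunday falls among the first (month-length − 28) days — i.e. when May 1 is one of Sunday/Saturday/Friday.
May 1 by year: 2225:Sun✓ 2226:Mon 2227:Tue 2228:Thu 2229:Fri✓ 2230:Sat✓ 2231:Sun✓ 2232:Tue 2233:Wed 2234:Thu 2235:Fri✓ 2236:Sun✓ 2237:Mon 2238:Tue 2239:Wed 2240:Fri✓ 2241:Sat✓ 2242:Sun✓ 2243:Mon
Years with five Sundays: 2225, 2229, 2230, 2231, 2235, 2236, 2240, 2241, 2242 → 9.

9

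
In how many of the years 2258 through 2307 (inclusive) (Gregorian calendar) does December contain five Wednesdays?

19

December has 31 days; it has five Wednesdays when Wednesday falls among the first (month-length − 28) days — i.e. when December 1 is one of Wednesday/Tuesday/Monday.
December 1 by year: 2258:Wed✓ 2259:Thu 2260:Sat 2261:Sun 2262:Mon✓ 2263:Tue✓ 2264:Thu 2265:Fri 2266:Sat 2267:Sun 2268:Tue✓ 2269:Wed✓ 2270:Thu 2271:Fri 2272:Sun …(20 more)… 2293:Fri 2294:Sat 2295:Sun 2296:Tue✓ 2297:Wed✓ 2298:Thu 2299:Fri 2300:Sat 2301:Sun 2302:Mon✓ 2303:Tue✓ 2304:Thu 2305:Fri 2306:Sat 2307:Sun
Years with five Wednesdays: 2258, 2262, 2263, 2268, 2269, 2273, 2274, 2275, 2279, 2280, 2284, 2285, 2286, 2290, 2291, 2296, 2297, 2302, 2303 → 19.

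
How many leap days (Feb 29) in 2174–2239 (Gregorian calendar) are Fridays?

2

Leap years in 2174–2239: 15 of them.
Feb 29 weekday advances by 5 (mod 7) from one leap year to the next four years later (or differs when a century non-leap intervenes).
Leap-day weekdays: 2176:Thu 2180:Tue 2184:Sun 2188:Fri✓ 2192:Wed 2196:Mon 2204:Wed 2208:Mon 2212:Sat 2216:Thu 2220:Tue 2224:Sun 2228:Fri✓ 2232:Wed 2236:Mon
Friday: 2188, 2228 → 2.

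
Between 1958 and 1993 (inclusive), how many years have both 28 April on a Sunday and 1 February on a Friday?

4

Check each year's weekday for 28 April and 1 February:
  1958: Mon/Sat  1959: Tue/Sun  1960: Thu/Mon  1961: Fri/Wed  1962: Sat/Thu  1963: Sun/Fri ✓  1964: Tue/Sat  1965: Wed/Mon  1966: Thu/Tue  1967: Fri/Wed  1968: Sun/Thu  1969: Mon/Sat  1970: Tue/Sun  1971: Wed/Mon  …(8 more)…  1980: Mon/Fri  1981: Tue/Sun  1982: Wed/Mon  1983: Thu/Tue  1984: Sat/Wed  1985: Sun/Fri ✓  1986: Mon/Sat  1987: Tue/Sun  1988: Thu/Mon  1989: Fri/Wed  1990: Sat/Thu  1991: Sun/Fri ✓  1992: Tue/Sat  1993: Wed/Mon
Both conditions hold in: 1963, 1974, 1985, 1991 — 4.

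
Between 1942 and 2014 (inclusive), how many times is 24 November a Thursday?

10

Track 24 November's weekday year by year (advancing +1, or +2 across a Feb 29):
  1942: Tue  1943: Wed (+1)  1944: Fri (+2)  1945: Sat (+1)  1946: Sun (+1)
  1947: Mon (+1)  1948: Wed (+2)  1949: Thu (+1) ✓  1950: Fri (+1)  1951: Sat (+1)
  1952: Mon (+2)  1953: Tue (+1)  1954: Wed (+1)  1955: Thu (+1) ✓  … (45 more years) …
  2001: Sat (+1)  2002: Sun (+1)  2003: Mon (+1)  2004: Wed (+2)  2005: Thu (+1) ✓
  2006: Fri (+1)  2007: Sat (+1)  2008: Mon (+2)  2009: Tue (+1)  2010: Wed (+1)
  2011: Thu (+1) ✓  2012: Sat (+2)  2013: Sun (+1)  2014: Mon (+1)
Thursday years: 1949, 1955, 1960, 1966, 1977, 1983, 1988, 1994, 2005, 2011 — 10 in total.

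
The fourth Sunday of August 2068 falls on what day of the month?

August 1, 2068 is a Wednesday, so the first Sunday is the 5th.
The fourth Sunday is 5 + 21 = 26.

26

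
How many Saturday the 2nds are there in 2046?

1

Check the 2nd of each month of 2046: Jan 2: Tue, Feb 2: Fri, Mar 2: Fri, Apr 2: Mon, May 2: Wed, Jun 2: Sat, Jul 2: Mon, Aug 2: Thu, Sep 2: Sun, Oct 2: Tue, Nov 2: Fri, Dec 2: Sun.
Saturday occurs in June — 1 month.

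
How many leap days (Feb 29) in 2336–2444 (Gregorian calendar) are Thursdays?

Leap years in 2336–2444: 28 of them.
Feb 29 weekday advances by 5 (mod 7) from one leap year to the next four years later (or differs when a century non-leap intervenes).
Leap-day weekdays: 2336:Sat 2340:Thu✓ 2344:Tue 2348:Sun 2352:Fri 2356:Wed 2360:Mon 2364:Sat 2368:Thu✓ 2372:Tue 2376:Sun 2380:Fri 2384:Wed 2388:Mon 2392:Sat 2396:Thu✓ 2400:Tue 2404:Sun 2408:Fri 2412:Wed 2416:Mon 2420:Sat 2424:Thu✓ 2428:Tue 2432:Sun 2436:Fri 2440:Wed 2444:Mon
Thursday: 2340, 2368, 2396, 2424 → 4.

4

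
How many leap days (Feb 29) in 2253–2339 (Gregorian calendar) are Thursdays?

Leap years in 2253–2339: 20 of them.
Feb 29 weekday advances by 5 (mod 7) from one leap year to the next four years later (or differs when a century non-leap intervenes).
Leap-day weekdays: 2256:Fri 2260:Wed 2264:Mon 2268:Sat 2272:Thu✓ 2276:Tue 2280:Sun 2284:Fri 2288:Wed 2292:Mon 2296:Sat 2304:Mon 2308:Sat 2312:Thu✓ 2316:Tue 2320:Sun 2324:Fri 2328:Wed 2332:Mon 2336:Sat
Thursday: 2272, 2312 → 2.

2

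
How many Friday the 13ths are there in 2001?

Check the 13th of each month of 2001: Jan 13: Sat, Feb 13: Tue, Mar 13: Tue, Apr 13: Fri, May 13: Sun, Jun 13: Wed, Jul 13: Fri, Aug 13: Mon, Sep 13: Thu, Oct 13: Sat, Nov 13: Tue, Dec 13: Thu.
Friday occurs in April, July — 2 months.

2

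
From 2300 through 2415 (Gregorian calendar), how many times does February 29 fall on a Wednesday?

4

Leap years in 2300–2415: 28 of them.
Feb 29 weekday advances by 5 (mod 7) from one leap year to the next four years later (or differs when a century non-leap intervenes).
Leap-day weekdays: 2304:Mon 2308:Sat 2312:Thu 2316:Tue 2320:Sun 2324:Fri 2328:Wed✓ 2332:Mon 2336:Sat 2340:Thu 2344:Tue 2348:Sun 2352:Fri 2356:Wed✓ 2360:Mon 2364:Sat 2368:Thu 2372:Tue 2376:Sun 2380:Fri 2384:Wed✓ 2388:Mon 2392:Sat 2396:Thu 2400:Tue 2404:Sun 2408:Fri 2412:Wed✓
Wednesday: 2328, 2356, 2384, 2412 → 4.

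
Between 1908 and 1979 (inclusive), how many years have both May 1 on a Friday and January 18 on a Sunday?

Check each year's weekday for May 1 and January 18:
  1908: Fri/Sat  1909: Sat/Mon  1910: Sun/Tue  1911: Mon/Wed  1912: Wed/Thu  1913: Thu/Sat  1914: Fri/Sun ✓  1915: Sat/Mon  1916: Mon/Tue  1917: Tue/Thu  1918: Wed/Fri  1919: Thu/Sat  1920: Sat/Sun  1921: Sun/Tue  …(44 more)…  1966: Sun/Tue  1967: Mon/Wed  1968: Wed/Thu  1969: Thu/Sat  1970: Fri/Sun ✓  1971: Sat/Mon  1972: Mon/Tue  1973: Tue/Thu  1974: Wed/Fri  1975: Thu/Sat  1976: Sat/Sun  1977: Sun/Tue  1978: Mon/Wed  1979: Tue/Thu
Both conditions hold in: 1914, 1925, 1931, 1942, 1953, 1959, 1970 — 7.

7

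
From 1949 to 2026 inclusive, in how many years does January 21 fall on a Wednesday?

Track January 21's weekday year by year (advancing +1, or +2 across a Feb 29):
  1949: Fri  1950: Sat (+1)  1951: Sun (+1)  1952: Mon (+1)  1953: Wed (+2) ✓
  1954: Thu (+1)  1955: Fri (+1)  1956: Sat (+1)  1957: Mon (+2)  1958: Tue (+1)
  1959: Wed (+1) ✓  1960: Thu (+1)  1961: Sat (+2)  1962: Sun (+1)  … (50 more years) …
  2013: Mon (+2)  2014: Tue (+1)  2015: Wed (+1) ✓  2016: Thu (+1)  2017: Sat (+2)
  2018: Sun (+1)  2019: Mon (+1)  2020: Tue (+1)  2021: Thu (+2)  2022: Fri (+1)
  2023: Sat (+1)  2024: Sun (+1)  2025: Tue (+2)  2026: Wed (+1) ✓
Wednesday years: 1953, 1959, 1970, 1976, 1981, 1987, 1998, 2004, 2009, 2015, 2026 — 11 in total.

11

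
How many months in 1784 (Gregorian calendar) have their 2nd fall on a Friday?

3

Check the 2nd of each month of 1784: Jan 2: Fri, Feb 2: Mon, Mar 2: Tue, Apr 2: Fri, May 2: Sun, Jun 2: Wed, Jul 2: Fri, Aug 2: Mon, Sep 2: Thu, Oct 2: Sat, Nov 2: Tue, Dec 2: Thu.
Friday occurs in January, April, July — 3 months.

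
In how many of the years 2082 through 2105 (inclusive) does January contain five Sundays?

January has 31 days; it has five Sundays when Sunday falls among the first (month-length − 28) days — i.e. when January 1 is one of Sunday/Saturday/Friday.
January 1 by year: 2082:Thu 2083:Fri✓ 2084:Sat✓ 2085:Mon 2086:Tue 2087:Wed 2088:Thu 2089:Sat✓ 2090:Sun✓ 2091:Mon 2092:Tue 2093:Thu 2094:Fri✓ 2095:Sat✓ 2096:Sun✓ 2097:Tue 2098:Wed 2099:Thu 2100:Fri✓ 2101:Sat✓ 2102:Sun✓ 2103:Mon 2104:Tue 2105:Thu
Years with five Sundays: 2083, 2084, 2089, 2090, 2094, 2095, 2096, 2100, 2101, 2102 → 10.

10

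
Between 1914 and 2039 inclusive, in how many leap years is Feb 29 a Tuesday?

Leap years in 1914–2039: 31 of them.
Feb 29 weekday advances by 5 (mod 7) from one leap year to the next four years later (or differs when a century non-leap intervenes).
Leap-day weekdays: 1916:Tue✓ 1920:Sun 1924:Fri 1928:Wed 1932:Mon 1936:Sat 1940:Thu 1944:Tue✓ 1948:Sun 1952:Fri 1956:Wed 1960:Mon 1964:Sat …(5 more)… 1988:Mon 1992:Sat 1996:Thu 2000:Tue✓ 2004:Sun 2008:Fri 2012:Wed 2016:Mon 2020:Sat 2024:Thu 2028:Tue✓ 2032:Sun 2036:Fri
Tuesday: 1916, 1944, 1972, 2000, 2028 → 5.

5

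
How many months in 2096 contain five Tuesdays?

4

A month of length L has five Tuesdays iff its first Tuesday is on day ≤ L−28 (so day 1–3 in a 31-day month, 1–2 in a 30-day month, day 1 in a leap February).
Checking each month of 2096: Jan starts Sun (31d) ✓; Feb starts Wed (29d); Mar starts Thu (31d); Apr starts Sun (30d); May starts Tue (31d) ✓; Jun starts Fri (30d); Jul starts Sun (31d) ✓; Aug starts Wed (31d); Sep starts Sat (30d); Oct starts Mon (31d) ✓; Nov starts Thu (30d); Dec starts Sat (31d).
Five-Tuesday months: January, May, July, October → 4.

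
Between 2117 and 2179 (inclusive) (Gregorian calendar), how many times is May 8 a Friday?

Track May 8's weekday year by year (advancing +1, or +2 across a Feb 29):
  2117: Sat  2118: Sun (+1)  2119: Mon (+1)  2120: Wed (+2)  2121: Thu (+1)
  2122: Fri (+1) ✓  2123: Sat (+1)  2124: Mon (+2)  2125: Tue (+1)  2126: Wed (+1)
  2127: Thu (+1)  2128: Sat (+2)  2129: Sun (+1)  2130: Mon (+1)  … (35 more years) …
  2166: Thu (+1)  2167: Fri (+1) ✓  2168: Sun (+2)  2169: Mon (+1)  2170: Tue (+1)
  2171: Wed (+1)  2172: Fri (+2) ✓  2173: Sat (+1)  2174: Sun (+1)  2175: Mon (+1)
  2176: Wed (+2)  2177: Thu (+1)  2178: Fri (+1) ✓  2179: Sat (+1)
Friday years: 2122, 2133, 2139, 2144, 2150, 2161, 2167, 2172, 2178 — 9 in total.

9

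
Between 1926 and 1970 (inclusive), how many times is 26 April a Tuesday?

Track 26 April's weekday year by year (advancing +1, or +2 across a Feb 29):
  1926: Mon  1927: Tue (+1) ✓  1928: Thu (+2)  1929: Fri (+1)  1930: Sat (+1)
  1931: Sun (+1)  1932: Tue (+2) ✓  1933: Wed (+1)  1934: Thu (+1)  1935: Fri (+1)
  1936: Sun (+2)  1937: Mon (+1)  1938: Tue (+1) ✓  1939: Wed (+1)  … (17 more years) …
  1957: Fri (+1)  1958: Sat (+1)  1959: Sun (+1)  1960: Tue (+2) ✓  1961: Wed (+1)
  1962: Thu (+1)  1963: Fri (+1)  1964: Sun (+2)  1965: Mon (+1)  1966: Tue (+1) ✓
  1967: Wed (+1)  1968: Fri (+2)  1969: Sat (+1)  1970: Sun (+1)
Tuesday years: 1927, 1932, 1938, 1949, 1955, 1960, 1966 — 7 in total.

7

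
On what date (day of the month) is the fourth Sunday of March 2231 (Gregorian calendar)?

27

March 1, 2231 is a Tuesday, so the first Sunday is the 6th.
The fourth Sunday is 6 + 21 = 27.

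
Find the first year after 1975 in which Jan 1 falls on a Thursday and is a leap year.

1976

Jan 1 advances by 2 weekdays after a leap year and by 1 after a common year.
1975: Jan 1 is Wednesday.
1976: Thursday (leap)
1976 begins on a Thursday and is a leap year.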